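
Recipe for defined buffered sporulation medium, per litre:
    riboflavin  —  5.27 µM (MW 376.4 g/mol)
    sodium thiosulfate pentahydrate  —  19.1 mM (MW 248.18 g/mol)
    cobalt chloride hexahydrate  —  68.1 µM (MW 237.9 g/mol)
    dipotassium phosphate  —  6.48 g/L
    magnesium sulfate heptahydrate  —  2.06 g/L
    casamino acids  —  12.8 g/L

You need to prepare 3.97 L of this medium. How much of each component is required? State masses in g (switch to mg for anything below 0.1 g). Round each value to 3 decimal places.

riboflavin 7.875 mg; sodium thiosulfate pentahydrate 18.819 g; cobalt chloride hexahydrate 64.318 mg; dipotassium phosphate 25.726 g; magnesium sulfate heptahydrate 8.178 g; casamino acids 50.816 g

Scale factor relative to 1 L: 3.97.
riboflavin: 5.27 µmol/L × 376.4 g/mol × 3.97 L ÷ 1000 = 7.875 mg
sodium thiosulfate pentahydrate: 19.1 mmol/L × 248.18 g/mol × 3.97 L ÷ 1000 = 18.819 g
cobalt chloride hexahydrate: 68.1 µmol/L × 237.9 g/mol × 3.97 L ÷ 1000 = 64.318 mg
dipotassium phosphate: 6.48 g/L × 3.97 L = 25.726 g
magnesium sulfate heptahydrate: 2.06 g/L × 3.97 L = 8.178 g
casamino acids: 12.8 g/L × 3.97 L = 50.816 g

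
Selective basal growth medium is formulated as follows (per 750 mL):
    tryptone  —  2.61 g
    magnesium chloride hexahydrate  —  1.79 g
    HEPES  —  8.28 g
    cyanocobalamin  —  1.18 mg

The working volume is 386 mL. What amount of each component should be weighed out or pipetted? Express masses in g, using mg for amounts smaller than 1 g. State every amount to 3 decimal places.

Scale factor = 386 mL / 750 mL = 0.514667.
tryptone: 2.61 g × (386 mL / 750 mL) = 1.343 g
magnesium chloride hexahydrate: 1.79 g × (386 mL / 750 mL) = 0.921253 g = 921.253 mg
HEPES: 8.28 g × (386 mL / 750 mL) = 4.261 g
cyanocobalamin: 1.18 mg × (386 mL / 750 mL) = 0.607 mg

tryptone 1.343 g; magnesium chloride hexahydrate 921.253 mg; HEPES 4.261 g; cyanocobalamin 0.607 mg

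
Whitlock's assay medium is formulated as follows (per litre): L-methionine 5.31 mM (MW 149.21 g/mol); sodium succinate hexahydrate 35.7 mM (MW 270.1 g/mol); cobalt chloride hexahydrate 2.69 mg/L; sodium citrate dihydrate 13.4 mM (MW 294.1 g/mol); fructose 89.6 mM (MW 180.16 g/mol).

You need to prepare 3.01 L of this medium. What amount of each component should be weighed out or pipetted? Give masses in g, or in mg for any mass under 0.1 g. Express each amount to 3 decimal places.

Scale factor relative to 1 L: 3.01.
L-methionine: 5.31 mmol/L × 149.21 g/mol × 3.01 L ÷ 1000 = 2.385 g
sodium succinate hexahydrate: 35.7 mmol/L × 270.1 g/mol × 3.01 L ÷ 1000 = 29.024 g
cobalt chloride hexahydrate: 2.69 mg/L × 3.01 L = 8.097 mg
sodium citrate dihydrate: 13.4 mmol/L × 294.1 g/mol × 3.01 L ÷ 1000 = 11.862 g
fructose: 89.6 mmol/L × 180.16 g/mol × 3.01 L ÷ 1000 = 48.588 g

L-methionine 2.385 g; sodium succinate hexahydrate 29.024 g; cobalt chloride hexahydrate 8.097 mg; sodium citrate dihydrate 11.862 g; fructose 48.588 g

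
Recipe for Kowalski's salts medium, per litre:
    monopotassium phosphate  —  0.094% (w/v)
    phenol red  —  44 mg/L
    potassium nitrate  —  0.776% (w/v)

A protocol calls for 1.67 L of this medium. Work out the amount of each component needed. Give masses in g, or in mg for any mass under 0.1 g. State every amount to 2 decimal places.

monopotassium phosphate 1.57 g; phenol red 73.48 mg; potassium nitrate 12.96 g

Working volume: 1.67 L.
monopotassium phosphate: 0.094% w/v = 0.94 g/L → 0.94 × 1.67 L = 1.57 g
phenol red: 44 mg/L × 1.67 L = 73.48 mg
potassium nitrate: 0.776% w/v = 7.76 g/L → 7.76 × 1.67 L = 12.96 g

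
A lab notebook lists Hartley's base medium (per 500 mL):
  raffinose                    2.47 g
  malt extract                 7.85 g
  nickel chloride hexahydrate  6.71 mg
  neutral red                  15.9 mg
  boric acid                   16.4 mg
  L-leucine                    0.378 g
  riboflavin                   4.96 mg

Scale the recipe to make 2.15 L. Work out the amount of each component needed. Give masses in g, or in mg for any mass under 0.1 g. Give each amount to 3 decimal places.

Scale factor = 2150 mL / 500 mL = 4.3.
raffinose: 2.47 g × (2150 mL / 500 mL) = 10.621 g
malt extract: 7.85 g × (2150 mL / 500 mL) = 33.755 g
nickel chloride hexahydrate: 6.71 mg × (2150 mL / 500 mL) = 28.853 mg
neutral red: 15.9 mg × (2150 mL / 500 mL) = 68.370 mg
boric acid: 16.4 mg × (2150 mL / 500 mL) = 70.520 mg
L-leucine: 0.378 g × (2150 mL / 500 mL) = 1.625 g
riboflavin: 4.96 mg × (2150 mL / 500 mL) = 21.328 mg

raffinose 10.621 g; malt extract 33.755 g; nickel chloride hexahydrate 28.853 mg; neutral red 68.370 mg; boric acid 70.520 mg; L-leucine 1.625 g; riboflavin 21.328 mg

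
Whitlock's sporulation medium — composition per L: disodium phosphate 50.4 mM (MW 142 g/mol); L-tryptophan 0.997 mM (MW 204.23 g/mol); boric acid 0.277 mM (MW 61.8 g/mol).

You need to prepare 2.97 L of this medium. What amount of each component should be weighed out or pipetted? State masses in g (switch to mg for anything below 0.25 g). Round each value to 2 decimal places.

Scale factor relative to 1 L: 2.97.
disodium phosphate: 50.4 mmol/L × 142 g/mol × 2.97 L ÷ 1000 = 21.26 g
L-tryptophan: 0.997 mmol/L × 204.23 g/mol × 2.97 L ÷ 1000 = 0.60 g
boric acid: 0.277 mmol/L × 61.8 mg/mmol × 2.97 L = 50.84 mg

disodium phosphate 21.26 g; L-tryptophan 0.60 g; boric acid 50.84 mg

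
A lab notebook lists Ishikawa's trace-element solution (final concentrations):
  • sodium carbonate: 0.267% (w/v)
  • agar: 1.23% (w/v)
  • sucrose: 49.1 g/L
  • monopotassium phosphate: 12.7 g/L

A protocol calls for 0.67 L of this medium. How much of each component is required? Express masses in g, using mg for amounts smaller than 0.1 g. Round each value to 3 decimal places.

Working volume: 0.67 L.
sodium carbonate: 0.267 g per 100 mL × 670 mL ÷ 100 = 1.789 g
agar: 1.23 g per 100 mL × 670 mL ÷ 100 = 8.241 g
sucrose: 49.1 g/L × 0.67 L = 32.897 g
monopotassium phosphate: 12.7 g/L × 0.67 L = 8.509 g

sodium carbonate 1.789 g; agar 8.241 g; sucrose 32.897 g; monopotassium phosphate 8.509 g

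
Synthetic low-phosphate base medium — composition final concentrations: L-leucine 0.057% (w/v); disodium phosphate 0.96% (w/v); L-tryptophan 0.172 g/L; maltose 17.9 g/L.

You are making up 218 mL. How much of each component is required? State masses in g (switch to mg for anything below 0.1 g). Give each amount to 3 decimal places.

Target volume = 218 mL = 0.218 L.
L-leucine: 0.057% w/v = 0.57 g/L → 0.57 × 0.218 L = 0.124 g
disodium phosphate: 0.96 g per 100 mL × 218 mL ÷ 100 = 2.093 g
L-tryptophan: 0.172 g/L × 0.218 L = 0.037496 g = 37.496 mg
maltose: 17.9 g/L × 0.218 L = 3.902 g

L-leucine 0.124 g; disodium phosphate 2.093 g; L-tryptophan 37.496 mg; maltose 3.902 g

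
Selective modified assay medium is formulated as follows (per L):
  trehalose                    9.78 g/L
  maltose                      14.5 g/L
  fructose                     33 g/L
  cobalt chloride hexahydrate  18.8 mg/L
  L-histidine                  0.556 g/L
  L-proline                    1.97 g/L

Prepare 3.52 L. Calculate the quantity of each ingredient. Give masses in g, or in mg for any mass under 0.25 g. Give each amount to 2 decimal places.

trehalose 34.43 g; maltose 51.04 g; fructose 116.16 g; cobalt chloride hexahydrate 66.18 mg; L-histidine 1.96 g; L-proline 6.93 g

Working volume: 3.52 L.
trehalose: 9.78 g/L × 3.52 L = 34.43 g
maltose: 14.5 g/L × 3.52 L = 51.04 g
fructose: 33 g/L × 3.52 L = 116.16 g
cobalt chloride hexahydrate: 18.8 mg/L × 3.52 L = 66.18 mg
L-histidine: 0.556 g/L × 3.52 L = 1.96 g
L-proline: 1.97 g/L × 3.52 L = 6.93 g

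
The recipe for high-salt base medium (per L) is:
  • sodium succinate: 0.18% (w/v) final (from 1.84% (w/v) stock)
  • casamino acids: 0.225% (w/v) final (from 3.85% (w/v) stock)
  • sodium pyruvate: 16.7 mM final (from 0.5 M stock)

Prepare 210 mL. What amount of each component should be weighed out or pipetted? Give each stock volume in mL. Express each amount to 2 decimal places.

sodium succinate 20.54 mL; casamino acids 12.27 mL; sodium pyruvate 7.01 mL

Working volume: 210 mL = 0.21 L.
sodium succinate: V = C2·V2/C1 = 0.18% ÷ 1.84% × 210 mL = 20.54 mL
casamino acids: C1V1 = C2V2 → 0.225% ÷ 3.85% × 210 mL = 12.27 mL
sodium pyruvate: V = C2·V2/C1 = 16.7 mM × 210 mL ÷ 500 mM = 7.01 mL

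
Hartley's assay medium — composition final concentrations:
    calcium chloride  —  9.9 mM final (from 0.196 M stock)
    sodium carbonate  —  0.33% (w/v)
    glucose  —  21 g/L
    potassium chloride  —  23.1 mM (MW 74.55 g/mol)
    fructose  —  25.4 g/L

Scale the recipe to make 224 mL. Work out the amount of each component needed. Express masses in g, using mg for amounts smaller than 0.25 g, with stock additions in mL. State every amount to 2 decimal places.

calcium chloride 11.31 mL; sodium carbonate 0.74 g; glucose 4.70 g; potassium chloride 0.39 g; fructose 5.69 g

Working volume: 224 mL = 0.224 L.
calcium chloride: C1V1 = C2V2 → 9.9 mM × 224 mL ÷ 196 mM = 11.31 mL
sodium carbonate: 0.33% w/v = 3.3 g/L → 3.3 × 0.224 L = 0.74 g
glucose: 21 g/L × 0.224 L = 4.70 g
potassium chloride: 23.1 mmol/L × 74.55 g/mol × 0.224 L ÷ 1000 = 0.39 g
fructose: 25.4 g/L × 0.224 L = 5.69 g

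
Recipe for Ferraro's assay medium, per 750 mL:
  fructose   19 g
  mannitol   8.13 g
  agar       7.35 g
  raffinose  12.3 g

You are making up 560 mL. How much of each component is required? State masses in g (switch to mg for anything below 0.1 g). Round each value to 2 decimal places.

Scale factor = 560 mL / 750 mL = 0.746667.
fructose: 19 g × (560 mL / 750 mL) = 14.19 g
mannitol: 8.13 g × (560 mL / 750 mL) = 6.07 g
agar: 7.35 g × (560 mL / 750 mL) = 5.49 g
raffinose: 12.3 g × (560 mL / 750 mL) = 9.18 g

fructose 14.19 g; mannitol 6.07 g; agar 5.49 g; raffinose 9.18 g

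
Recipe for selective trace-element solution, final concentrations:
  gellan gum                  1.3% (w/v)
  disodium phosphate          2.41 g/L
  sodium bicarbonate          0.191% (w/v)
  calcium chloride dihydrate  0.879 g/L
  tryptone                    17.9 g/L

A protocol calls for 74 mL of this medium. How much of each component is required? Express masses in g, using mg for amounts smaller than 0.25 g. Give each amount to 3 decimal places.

gellan gum 0.962 g; disodium phosphate 178.340 mg; sodium bicarbonate 141.340 mg; calcium chloride dihydrate 65.046 mg; tryptone 1.325 g

Scale factor relative to 1 L: 0.074.
gellan gum: 1.3% w/v = 13 g/L → 13 × 0.074 L = 0.962 g
disodium phosphate: 2.41 g/L × 0.074 L = 0.17834 g = 178.340 mg
sodium bicarbonate: 0.191 g per 100 mL × 74 mL ÷ 100 = 0.14134 g = 141.340 mg
calcium chloride dihydrate: 0.879 g/L × 0.074 L = 0.065046 g = 65.046 mg
tryptone: 17.9 g/L × 0.074 L = 1.325 g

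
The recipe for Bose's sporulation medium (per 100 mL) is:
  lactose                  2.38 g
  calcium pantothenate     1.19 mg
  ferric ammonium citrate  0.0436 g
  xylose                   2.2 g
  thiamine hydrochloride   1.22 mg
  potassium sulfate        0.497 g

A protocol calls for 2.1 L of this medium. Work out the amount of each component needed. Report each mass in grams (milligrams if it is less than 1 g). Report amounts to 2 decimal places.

lactose 49.98 g; calcium pantothenate 24.99 mg; ferric ammonium citrate 915.60 mg; xylose 46.20 g; thiamine hydrochloride 25.62 mg; potassium sulfate 10.44 g

Scale factor = 2100 mL / 100 mL = 21.
lactose: 2.38 g × (2100 mL / 100 mL) = 49.98 g
calcium pantothenate: 1.19 mg × (2100 mL / 100 mL) = 24.99 mg
ferric ammonium citrate: 0.0436 g × (2100 mL / 100 mL) = 0.9156 g = 915.60 mg
xylose: 2.2 g × (2100 mL / 100 mL) = 46.20 g
thiamine hydrochloride: 1.22 mg × (2100 mL / 100 mL) = 25.62 mg
potassium sulfate: 0.497 g × (2100 mL / 100 mL) = 10.44 g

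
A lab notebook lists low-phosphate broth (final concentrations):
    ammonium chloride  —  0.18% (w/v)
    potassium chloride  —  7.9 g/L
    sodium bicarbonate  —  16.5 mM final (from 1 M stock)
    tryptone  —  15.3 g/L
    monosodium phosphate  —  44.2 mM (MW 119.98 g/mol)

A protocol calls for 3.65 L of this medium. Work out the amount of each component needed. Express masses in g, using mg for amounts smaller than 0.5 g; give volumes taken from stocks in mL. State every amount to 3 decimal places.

Scale factor relative to 1 L: 3.65.
ammonium chloride: 0.18 g per 100 mL × 3650 mL ÷ 100 = 6.570 g
potassium chloride: 7.9 g/L × 3.65 L = 28.835 g
sodium bicarbonate: V = C2·V2/C1 = 16.5 mM × 3650 mL ÷ 1000 mM = 60.225 mL
tryptone: 15.3 g/L × 3.65 L = 55.845 g
monosodium phosphate: 44.2 mmol/L × 119.98 g/mol × 3.65 L ÷ 1000 = 19.356 g

ammonium chloride 6.570 g; potassium chloride 28.835 g; sodium bicarbonate 60.225 mL; tryptone 55.845 g; monosodium phosphate 19.356 g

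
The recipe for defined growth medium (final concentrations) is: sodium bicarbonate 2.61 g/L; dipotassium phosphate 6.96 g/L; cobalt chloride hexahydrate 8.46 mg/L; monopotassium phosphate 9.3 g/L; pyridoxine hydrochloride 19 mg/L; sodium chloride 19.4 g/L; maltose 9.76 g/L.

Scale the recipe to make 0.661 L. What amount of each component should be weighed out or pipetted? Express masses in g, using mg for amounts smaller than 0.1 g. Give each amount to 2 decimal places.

sodium bicarbonate 1.73 g; dipotassium phosphate 4.60 g; cobalt chloride hexahydrate 5.59 mg; monopotassium phosphate 6.15 g; pyridoxine hydrochloride 12.56 mg; sodium chloride 12.82 g; maltose 6.45 g

Working volume: 0.661 L.
sodium bicarbonate: 2.61 g/L × 0.661 L = 1.73 g
dipotassium phosphate: 6.96 g/L × 0.661 L = 4.60 g
cobalt chloride hexahydrate: 8.46 mg/L × 0.661 L = 5.59 mg
monopotassium phosphate: 9.3 g/L × 0.661 L = 6.15 g
pyridoxine hydrochloride: 19 mg/L × 0.661 L = 12.56 mg
sodium chloride: 19.4 g/L × 0.661 L = 12.82 g
maltose: 9.76 g/L × 0.661 L = 6.45 g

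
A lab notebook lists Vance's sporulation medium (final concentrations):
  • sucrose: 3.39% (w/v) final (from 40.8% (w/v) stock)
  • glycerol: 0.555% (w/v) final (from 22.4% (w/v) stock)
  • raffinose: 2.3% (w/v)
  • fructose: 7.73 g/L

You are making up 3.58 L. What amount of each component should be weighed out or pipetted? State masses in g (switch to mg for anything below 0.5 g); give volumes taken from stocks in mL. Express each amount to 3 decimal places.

sucrose 297.456 mL; glycerol 88.701 mL; raffinose 82.340 g; fructose 27.673 g

Scale factor relative to 1 L: 3.58.
sucrose: dilute stock: 3.39% ÷ 40.8% × 3580 mL = 297.456 mL
glycerol: V = C2·V2/C1 = 0.555% ÷ 22.4% × 3580 mL = 88.701 mL
raffinose: 2.3% w/v = 23 g/L → 23 × 3.58 L = 82.340 g
fructose: 7.73 g/L × 3.58 L = 27.673 g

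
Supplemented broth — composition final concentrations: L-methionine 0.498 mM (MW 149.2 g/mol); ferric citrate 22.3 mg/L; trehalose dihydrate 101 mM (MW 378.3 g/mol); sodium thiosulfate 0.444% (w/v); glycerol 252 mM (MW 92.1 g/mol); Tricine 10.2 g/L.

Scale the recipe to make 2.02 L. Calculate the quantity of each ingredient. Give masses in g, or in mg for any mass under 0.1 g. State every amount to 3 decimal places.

Scale factor relative to 1 L: 2.02.
L-methionine: 0.498 mmol/L × 149.2 g/mol × 2.02 L ÷ 1000 = 0.150 g
ferric citrate: 22.3 mg/L × 2.02 L = 45.046 mg
trehalose dihydrate: 101 mmol/L × 378.3 g/mol × 2.02 L ÷ 1000 = 77.181 g
sodium thiosulfate: 0.444 g per 100 mL × 2020 mL ÷ 100 = 8.969 g
glycerol: 252 mmol/L × 92.1 g/mol × 2.02 L ÷ 1000 = 46.883 g
Tricine: 10.2 g/L × 2.02 L = 20.604 g

L-methionine 0.150 g; ferric citrate 45.046 mg; trehalose dihydrate 77.181 g; sodium thiosulfate 8.969 g; glycerol 46.883 g; Tricine 20.604 g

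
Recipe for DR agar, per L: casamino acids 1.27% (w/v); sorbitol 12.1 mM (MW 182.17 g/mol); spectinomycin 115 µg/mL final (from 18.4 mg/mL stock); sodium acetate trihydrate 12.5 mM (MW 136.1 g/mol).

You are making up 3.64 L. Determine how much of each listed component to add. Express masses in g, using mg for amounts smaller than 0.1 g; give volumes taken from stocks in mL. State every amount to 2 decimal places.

casamino acids 46.23 g; sorbitol 8.02 g; spectinomycin 22.75 mL; sodium acetate trihydrate 6.19 g

Scale factor relative to 1 L: 3.64.
casamino acids: 1.27% w/v = 12.7 g/L → 12.7 × 3.64 L = 46.23 g
sorbitol: 12.1 mmol/L × 182.17 g/mol × 3.64 L ÷ 1000 = 8.02 g
spectinomycin: C1V1 = C2V2 → 115 µg/mL × 3640 mL ÷ 18400 µg/mL = 22.75 mL
sodium acetate trihydrate: 12.5 mmol/L × 136.1 g/mol × 3.64 L ÷ 1000 = 6.19 g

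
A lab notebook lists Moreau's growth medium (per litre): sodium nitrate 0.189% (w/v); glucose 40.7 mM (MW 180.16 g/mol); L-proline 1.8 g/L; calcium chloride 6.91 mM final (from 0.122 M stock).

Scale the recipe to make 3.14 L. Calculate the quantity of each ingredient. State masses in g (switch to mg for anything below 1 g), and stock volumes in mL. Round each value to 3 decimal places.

sodium nitrate 5.935 g; glucose 23.024 g; L-proline 5.652 g; calcium chloride 177.848 mL

Scale factor relative to 1 L: 3.14.
sodium nitrate: 0.189% w/v = 1.89 g/L → 1.89 × 3.14 L = 5.935 g
glucose: 40.7 mmol/L × 180.16 g/mol × 3.14 L ÷ 1000 = 23.024 g
L-proline: 1.8 g/L × 3.14 L = 5.652 g
calcium chloride: V = C2·V2/C1 = 6.91 mM × 3140 mL ÷ 122 mM = 177.848 mL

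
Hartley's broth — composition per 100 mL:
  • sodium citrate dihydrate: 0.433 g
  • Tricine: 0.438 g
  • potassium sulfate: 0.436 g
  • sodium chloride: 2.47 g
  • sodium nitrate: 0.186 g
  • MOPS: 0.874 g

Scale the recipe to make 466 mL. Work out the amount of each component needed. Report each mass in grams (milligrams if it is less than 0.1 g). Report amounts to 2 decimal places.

Scale factor = 466 mL / 100 mL = 4.66.
sodium citrate dihydrate: 0.433 g × (466 mL / 100 mL) = 2.02 g
Tricine: 0.438 g × (466 mL / 100 mL) = 2.04 g
potassium sulfate: 0.436 g × (466 mL / 100 mL) = 2.03 g
sodium chloride: 2.47 g × (466 mL / 100 mL) = 11.51 g
sodium nitrate: 0.186 g × (466 mL / 100 mL) = 0.87 g
MOPS: 0.874 g × (466 mL / 100 mL) = 4.07 g

sodium citrate dihydrate 2.02 g; Tricine 2.04 g; potassium sulfate 2.03 g; sodium chloride 11.51 g; sodium nitrate 0.87 g; MOPS 4.07 g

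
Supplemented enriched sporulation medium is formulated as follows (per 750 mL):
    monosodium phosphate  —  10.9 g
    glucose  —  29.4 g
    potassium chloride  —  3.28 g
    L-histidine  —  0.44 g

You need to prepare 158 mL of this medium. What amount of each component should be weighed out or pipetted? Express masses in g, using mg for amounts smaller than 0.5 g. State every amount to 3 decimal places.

Ratio of target to recipe volume: 158 / 750 = 0.210667.
monosodium phosphate: 10.9 g × (158 mL / 750 mL) = 2.296 g
glucose: 29.4 g × (158 mL / 750 mL) = 6.194 g
potassium chloride: 3.28 g × (158 mL / 750 mL) = 0.691 g
L-histidine: 0.44 g × (158 mL / 750 mL) = 0.0926933 g = 92.693 mg

monosodium phosphate 2.296 g; glucose 6.194 g; potassium chloride 0.691 g; L-histidine 92.693 mg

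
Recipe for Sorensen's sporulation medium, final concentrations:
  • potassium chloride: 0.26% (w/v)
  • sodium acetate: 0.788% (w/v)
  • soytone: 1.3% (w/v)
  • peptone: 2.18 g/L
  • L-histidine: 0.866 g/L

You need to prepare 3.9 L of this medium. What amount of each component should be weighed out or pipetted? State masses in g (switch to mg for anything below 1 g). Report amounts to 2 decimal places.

potassium chloride 10.14 g; sodium acetate 30.73 g; soytone 50.70 g; peptone 8.50 g; L-histidine 3.38 g

Working volume: 3.9 L.
potassium chloride: 0.26 g per 100 mL × 3900 mL ÷ 100 = 10.14 g
sodium acetate: 0.788 g per 100 mL × 3900 mL ÷ 100 = 30.73 g
soytone: 1.3 g per 100 mL × 3900 mL ÷ 100 = 50.70 g
peptone: 2.18 g/L × 3.9 L = 8.50 g
L-histidine: 0.866 g/L × 3.9 L = 3.38 g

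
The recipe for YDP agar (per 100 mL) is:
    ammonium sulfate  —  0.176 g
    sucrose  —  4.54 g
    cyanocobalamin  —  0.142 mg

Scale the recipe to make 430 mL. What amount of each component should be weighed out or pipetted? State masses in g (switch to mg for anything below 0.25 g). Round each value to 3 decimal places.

Ratio of target to recipe volume: 430 / 100 = 4.3.
ammonium sulfate: 0.176 g × (430 mL / 100 mL) = 0.757 g
sucrose: 4.54 g × (430 mL / 100 mL) = 19.522 g
cyanocobalamin: 0.142 mg × (430 mL / 100 mL) = 0.611 mg

ammonium sulfate 0.757 g; sucrose 19.522 g; cyanocobalamin 0.611 mg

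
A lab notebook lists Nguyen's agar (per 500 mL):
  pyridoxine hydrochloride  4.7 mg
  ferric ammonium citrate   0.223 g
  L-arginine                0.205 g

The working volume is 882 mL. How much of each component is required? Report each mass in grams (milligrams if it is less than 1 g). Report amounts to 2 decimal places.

pyridoxine hydrochloride 8.29 mg; ferric ammonium citrate 393.37 mg; L-arginine 361.62 mg

Scale factor = 882 mL / 500 mL = 1.764.
pyridoxine hydrochloride: 4.7 mg × (882 mL / 500 mL) = 8.29 mg
ferric ammonium citrate: 0.223 g × (882 mL / 500 mL) = 0.393372 g = 393.37 mg
L-arginine: 0.205 g × (882 mL / 500 mL) = 0.36162 g = 361.62 mg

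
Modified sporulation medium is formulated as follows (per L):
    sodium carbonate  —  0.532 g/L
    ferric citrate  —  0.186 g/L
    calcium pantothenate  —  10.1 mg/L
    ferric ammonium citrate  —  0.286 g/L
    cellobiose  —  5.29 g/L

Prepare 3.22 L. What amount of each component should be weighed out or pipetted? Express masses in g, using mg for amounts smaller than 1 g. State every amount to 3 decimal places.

Working volume: 3.22 L.
sodium carbonate: 0.532 g/L × 3.22 L = 1.713 g
ferric citrate: 0.186 g/L × 3.22 L = 0.59892 g = 598.920 mg
calcium pantothenate: 10.1 mg/L × 3.22 L = 32.522 mg
ferric ammonium citrate: 0.286 g/L × 3.22 L = 0.92092 g = 920.920 mg
cellobiose: 5.29 g/L × 3.22 L = 17.034 g

sodium carbonate 1.713 g; ferric citrate 598.920 mg; calcium pantothenate 32.522 mg; ferric ammonium citrate 920.920 mg; cellobiose 17.034 g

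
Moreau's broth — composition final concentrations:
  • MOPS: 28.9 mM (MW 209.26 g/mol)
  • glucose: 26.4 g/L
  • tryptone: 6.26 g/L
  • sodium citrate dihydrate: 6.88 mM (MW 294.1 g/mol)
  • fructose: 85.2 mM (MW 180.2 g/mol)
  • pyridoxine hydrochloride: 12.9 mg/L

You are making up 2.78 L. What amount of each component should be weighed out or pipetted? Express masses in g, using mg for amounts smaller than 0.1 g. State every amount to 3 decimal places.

MOPS 16.812 g; glucose 73.392 g; tryptone 17.403 g; sodium citrate dihydrate 5.625 g; fructose 42.681 g; pyridoxine hydrochloride 35.862 mg

Scale factor relative to 1 L: 2.78.
MOPS: 28.9 mmol/L × 209.26 g/mol × 2.78 L ÷ 1000 = 16.812 g
glucose: 26.4 g/L × 2.78 L = 73.392 g
tryptone: 6.26 g/L × 2.78 L = 17.403 g
sodium citrate dihydrate: 6.88 mmol/L × 294.1 g/mol × 2.78 L ÷ 1000 = 5.625 g
fructose: 85.2 mmol/L × 180.2 g/mol × 2.78 L ÷ 1000 = 42.681 g
pyridoxine hydrochloride: 12.9 mg/L × 2.78 L = 35.862 mg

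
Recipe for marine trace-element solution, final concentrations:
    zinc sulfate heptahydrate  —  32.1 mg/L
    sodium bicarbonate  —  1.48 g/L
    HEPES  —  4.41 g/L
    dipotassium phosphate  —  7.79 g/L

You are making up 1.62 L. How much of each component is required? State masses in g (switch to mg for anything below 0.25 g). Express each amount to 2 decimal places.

zinc sulfate heptahydrate 52.00 mg; sodium bicarbonate 2.40 g; HEPES 7.14 g; dipotassium phosphate 12.62 g

Scale factor relative to 1 L: 1.62.
zinc sulfate heptahydrate: 32.1 mg/L × 1.62 L = 52.00 mg
sodium bicarbonate: 1.48 g/L × 1.62 L = 2.40 g
HEPES: 4.41 g/L × 1.62 L = 7.14 g
dipotassium phosphate: 7.79 g/L × 1.62 L = 12.62 g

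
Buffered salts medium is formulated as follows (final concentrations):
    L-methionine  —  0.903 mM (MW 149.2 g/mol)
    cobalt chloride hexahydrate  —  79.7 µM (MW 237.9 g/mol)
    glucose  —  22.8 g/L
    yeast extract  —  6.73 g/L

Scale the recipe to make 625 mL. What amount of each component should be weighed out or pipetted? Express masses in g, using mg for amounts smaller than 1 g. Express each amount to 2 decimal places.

Scale factor relative to 1 L: 0.625.
L-methionine: 0.903 mmol/L × 149.2 mg/mmol × 0.625 L = 84.20 mg
cobalt chloride hexahydrate: 79.7 µmol/L × 237.9 g/mol × 0.625 L ÷ 1000 = 11.85 mg
glucose: 22.8 g/L × 0.625 L = 14.25 g
yeast extract: 6.73 g/L × 0.625 L = 4.21 g

L-methionine 84.20 mg; cobalt chloride hexahydrate 11.85 mg; glucose 14.25 g; yeast extract 4.21 g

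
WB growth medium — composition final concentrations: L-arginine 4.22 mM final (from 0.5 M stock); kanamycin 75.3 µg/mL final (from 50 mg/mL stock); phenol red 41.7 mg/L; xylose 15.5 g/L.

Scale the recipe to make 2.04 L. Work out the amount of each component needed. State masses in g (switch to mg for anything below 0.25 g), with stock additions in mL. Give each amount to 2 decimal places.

Working volume: 2.04 L.
L-arginine: V = C2·V2/C1 = 4.22 mM × 2040 mL ÷ 500 mM = 17.22 mL
kanamycin: C1V1 = C2V2 → 75.3 µg/mL × 2040 mL ÷ 50000 µg/mL = 3.07 mL
phenol red: 41.7 mg/L × 2.04 L = 85.07 mg
xylose: 15.5 g/L × 2.04 L = 31.62 g

L-arginine 17.22 mL; kanamycin 3.07 mL; phenol red 85.07 mg; xylose 31.62 g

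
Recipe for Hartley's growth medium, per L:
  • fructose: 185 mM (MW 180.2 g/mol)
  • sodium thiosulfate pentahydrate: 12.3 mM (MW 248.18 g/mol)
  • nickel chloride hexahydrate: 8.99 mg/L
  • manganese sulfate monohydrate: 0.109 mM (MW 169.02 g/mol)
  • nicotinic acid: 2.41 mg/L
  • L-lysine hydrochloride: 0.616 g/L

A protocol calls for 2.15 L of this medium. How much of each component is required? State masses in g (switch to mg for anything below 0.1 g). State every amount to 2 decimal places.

Working volume: 2.15 L.
fructose: 185 mmol/L × 180.2 g/mol × 2.15 L ÷ 1000 = 71.67 g
sodium thiosulfate pentahydrate: 12.3 mmol/L × 248.18 g/mol × 2.15 L ÷ 1000 = 6.56 g
nickel chloride hexahydrate: 8.99 mg/L × 2.15 L = 19.33 mg
manganese sulfate monohydrate: 0.109 mmol/L × 169.02 mg/mmol × 2.15 L = 39.61 mg
nicotinic acid: 2.41 mg/L × 2.15 L = 5.18 mg
L-lysine hydrochloride: 0.616 g/L × 2.15 L = 1.32 g

fructose 71.67 g; sodium thiosulfate pentahydrate 6.56 g; nickel chloride hexahydrate 19.33 mg; manganese sulfate monohydrate 39.61 mg; nicotinic acid 5.18 mg; L-lysine hydrochloride 1.32 g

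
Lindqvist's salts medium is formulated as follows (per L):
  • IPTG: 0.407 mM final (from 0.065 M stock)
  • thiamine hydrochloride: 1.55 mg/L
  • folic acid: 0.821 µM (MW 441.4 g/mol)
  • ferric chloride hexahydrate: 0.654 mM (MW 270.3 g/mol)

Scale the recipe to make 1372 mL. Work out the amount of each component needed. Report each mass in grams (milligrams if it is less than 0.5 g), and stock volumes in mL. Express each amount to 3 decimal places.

Target volume = 1372 mL = 1.372 L.
IPTG: C1V1 = C2V2 → 0.407 mM × 1372 mL ÷ 65 mM = 8.591 mL
thiamine hydrochloride: 1.55 mg/L × 1.372 L = 2.127 mg
folic acid: 0.821 µmol/L × 441.4 g/mol × 1.372 L ÷ 1000 = 0.497 mg
ferric chloride hexahydrate: 0.654 mmol/L × 270.3 mg/mmol × 1.372 L = 242.537 mg

IPTG 8.591 mL; thiamine hydrochloride 2.127 mg; folic acid 0.497 mg; ferric chloride hexahydrate 242.537 mg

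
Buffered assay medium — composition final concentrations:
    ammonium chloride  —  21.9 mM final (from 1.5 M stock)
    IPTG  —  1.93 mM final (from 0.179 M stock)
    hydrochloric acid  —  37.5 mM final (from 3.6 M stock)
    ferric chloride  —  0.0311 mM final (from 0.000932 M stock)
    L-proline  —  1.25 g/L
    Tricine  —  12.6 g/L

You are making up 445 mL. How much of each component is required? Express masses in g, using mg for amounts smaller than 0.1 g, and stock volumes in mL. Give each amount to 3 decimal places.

Scale factor relative to 1 L: 0.445.
ammonium chloride: V = C2·V2/C1 = 21.9 mM × 445 mL ÷ 1500 mM = 6.497 mL
IPTG: V = C2·V2/C1 = 1.93 mM × 445 mL ÷ 179 mM = 4.798 mL
hydrochloric acid: dilute stock: 37.5 mM × 445 mL ÷ 3600 mM = 4.635 mL
ferric chloride: V = C2·V2/C1 = 0.0311 mM × 445 mL ÷ 0.932 mM = 14.849 mL
L-proline: 1.25 g/L × 0.445 L = 0.556 g
Tricine: 12.6 g/L × 0.445 L = 5.607 g

ammonium chloride 6.497 mL; IPTG 4.798 mL; hydrochloric acid 4.635 mL; ferric chloride 14.849 mL; L-proline 0.556 g; Tricine 5.607 g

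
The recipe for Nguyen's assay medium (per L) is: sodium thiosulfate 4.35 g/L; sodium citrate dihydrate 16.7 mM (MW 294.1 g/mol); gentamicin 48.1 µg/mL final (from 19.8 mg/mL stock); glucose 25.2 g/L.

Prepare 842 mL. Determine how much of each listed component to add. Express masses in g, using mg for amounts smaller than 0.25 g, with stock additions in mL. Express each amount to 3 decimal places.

Working volume: 842 mL = 0.842 L.
sodium thiosulfate: 4.35 g/L × 0.842 L = 3.663 g
sodium citrate dihydrate: 16.7 mmol/L × 294.1 g/mol × 0.842 L ÷ 1000 = 4.135 g
gentamicin: dilute stock: 48.1 µg/mL × 842 mL ÷ 19800 µg/mL = 2.045 mL
glucose: 25.2 g/L × 0.842 L = 21.218 g

sodium thiosulfate 3.663 g; sodium citrate dihydrate 4.135 g; gentamicin 2.045 mL; glucose 21.218 g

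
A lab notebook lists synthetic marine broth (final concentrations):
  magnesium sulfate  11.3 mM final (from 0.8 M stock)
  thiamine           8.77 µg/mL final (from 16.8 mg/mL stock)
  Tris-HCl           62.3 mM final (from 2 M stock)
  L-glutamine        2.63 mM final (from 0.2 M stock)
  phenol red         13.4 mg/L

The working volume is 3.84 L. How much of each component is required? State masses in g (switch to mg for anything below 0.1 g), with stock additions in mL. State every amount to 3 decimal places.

magnesium sulfate 54.240 mL; thiamine 2.005 mL; Tris-HCl 119.616 mL; L-glutamine 50.496 mL; phenol red 51.456 mg

Working volume: 3.84 L.
magnesium sulfate: V = C2·V2/C1 = 11.3 mM × 3840 mL ÷ 800 mM = 54.240 mL
thiamine: dilute stock: 8.77 µg/mL × 3840 mL ÷ 16800 µg/mL = 2.005 mL
Tris-HCl: dilute stock: 62.3 mM × 3840 mL ÷ 2000 mM = 119.616 mL
L-glutamine: V = C2·V2/C1 = 2.63 mM × 3840 mL ÷ 200 mM = 50.496 mL
phenol red: 13.4 mg/L × 3.84 L = 51.456 mg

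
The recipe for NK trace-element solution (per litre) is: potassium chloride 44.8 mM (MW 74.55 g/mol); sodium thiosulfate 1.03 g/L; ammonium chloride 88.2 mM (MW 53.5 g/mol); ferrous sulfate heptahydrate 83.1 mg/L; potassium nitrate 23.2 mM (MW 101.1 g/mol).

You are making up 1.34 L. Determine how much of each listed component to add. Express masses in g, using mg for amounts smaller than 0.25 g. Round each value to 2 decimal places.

potassium chloride 4.48 g; sodium thiosulfate 1.38 g; ammonium chloride 6.32 g; ferrous sulfate heptahydrate 111.35 mg; potassium nitrate 3.14 g

Scale factor relative to 1 L: 1.34.
potassium chloride: 44.8 mmol/L × 74.55 g/mol × 1.34 L ÷ 1000 = 4.48 g
sodium thiosulfate: 1.03 g/L × 1.34 L = 1.38 g
ammonium chloride: 88.2 mmol/L × 53.5 g/mol × 1.34 L ÷ 1000 = 6.32 g
ferrous sulfate heptahydrate: 83.1 mg/L × 1.34 L = 111.35 mg
potassium nitrate: 23.2 mmol/L × 101.1 g/mol × 1.34 L ÷ 1000 = 3.14 g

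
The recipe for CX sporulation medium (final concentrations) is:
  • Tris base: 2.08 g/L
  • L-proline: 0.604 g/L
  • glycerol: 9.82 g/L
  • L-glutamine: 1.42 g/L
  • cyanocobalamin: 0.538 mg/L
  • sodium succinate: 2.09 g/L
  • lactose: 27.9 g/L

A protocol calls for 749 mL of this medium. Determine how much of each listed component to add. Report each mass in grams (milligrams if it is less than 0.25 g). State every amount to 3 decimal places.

Scale factor relative to 1 L: 0.749.
Tris base: 2.08 g/L × 0.749 L = 1.558 g
L-proline: 0.604 g/L × 0.749 L = 0.452 g
glycerol: 9.82 g/L × 0.749 L = 7.355 g
L-glutamine: 1.42 g/L × 0.749 L = 1.064 g
cyanocobalamin: 0.538 mg/L × 0.749 L = 0.403 mg
sodium succinate: 2.09 g/L × 0.749 L = 1.565 g
lactose: 27.9 g/L × 0.749 L = 20.897 g

Tris base 1.558 g; L-proline 0.452 g; glycerol 7.355 g; L-glutamine 1.064 g; cyanocobalamin 0.403 mg; sodium succinate 1.565 g; lactose 20.897 g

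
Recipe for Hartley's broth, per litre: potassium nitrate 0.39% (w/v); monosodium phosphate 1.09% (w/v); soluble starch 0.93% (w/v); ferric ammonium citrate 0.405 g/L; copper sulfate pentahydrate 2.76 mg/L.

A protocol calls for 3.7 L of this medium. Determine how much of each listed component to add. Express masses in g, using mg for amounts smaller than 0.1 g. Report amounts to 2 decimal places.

potassium nitrate 14.43 g; monosodium phosphate 40.33 g; soluble starch 34.41 g; ferric ammonium citrate 1.50 g; copper sulfate pentahydrate 10.21 mg

Scale factor relative to 1 L: 3.7.
potassium nitrate: 0.39% w/v = 3.9 g/L → 3.9 × 3.7 L = 14.43 g
monosodium phosphate: 1.09% w/v = 10.9 g/L → 10.9 × 3.7 L = 40.33 g
soluble starch: 0.93 g per 100 mL × 3700 mL ÷ 100 = 34.41 g
ferric ammonium citrate: 0.405 g/L × 3.7 L = 1.50 g
copper sulfate pentahydrate: 2.76 mg/L × 3.7 L = 10.21 mg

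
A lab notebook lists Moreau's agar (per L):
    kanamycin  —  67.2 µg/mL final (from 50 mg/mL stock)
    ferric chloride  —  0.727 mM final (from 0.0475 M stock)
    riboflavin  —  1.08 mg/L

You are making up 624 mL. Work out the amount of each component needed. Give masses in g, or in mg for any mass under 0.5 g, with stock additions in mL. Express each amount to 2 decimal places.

kanamycin 0.84 mL; ferric chloride 9.55 mL; riboflavin 0.67 mg

Scale factor relative to 1 L: 0.624.
kanamycin: V = C2·V2/C1 = 67.2 µg/mL × 624 mL ÷ 50000 µg/mL = 0.84 mL
ferric chloride: dilute stock: 0.727 mM × 624 mL ÷ 47.5 mM = 9.55 mL
riboflavin: 1.08 mg/L × 0.624 L = 0.67 mg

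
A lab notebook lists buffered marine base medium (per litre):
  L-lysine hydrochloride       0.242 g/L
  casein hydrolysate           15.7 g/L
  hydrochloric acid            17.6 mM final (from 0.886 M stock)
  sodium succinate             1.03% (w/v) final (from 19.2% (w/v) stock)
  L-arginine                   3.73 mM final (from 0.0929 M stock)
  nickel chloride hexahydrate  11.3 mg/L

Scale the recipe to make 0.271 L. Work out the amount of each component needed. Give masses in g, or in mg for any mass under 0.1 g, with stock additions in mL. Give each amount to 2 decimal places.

L-lysine hydrochloride 65.58 mg; casein hydrolysate 4.25 g; hydrochloric acid 5.38 mL; sodium succinate 14.54 mL; L-arginine 10.88 mL; nickel chloride hexahydrate 3.06 mg

Working volume: 0.271 L.
L-lysine hydrochloride: 0.242 g/L × 0.271 L = 0.065582 g = 65.58 mg
casein hydrolysate: 15.7 g/L × 0.271 L = 4.25 g
hydrochloric acid: dilute stock: 17.6 mM × 271 mL ÷ 886 mM = 5.38 mL
sodium succinate: dilute stock: 1.03% ÷ 19.2% × 271 mL = 14.54 mL
L-arginine: V = C2·V2/C1 = 3.73 mM × 271 mL ÷ 92.9 mM = 10.88 mL
nickel chloride hexahydrate: 11.3 mg/L × 0.271 L = 3.06 mg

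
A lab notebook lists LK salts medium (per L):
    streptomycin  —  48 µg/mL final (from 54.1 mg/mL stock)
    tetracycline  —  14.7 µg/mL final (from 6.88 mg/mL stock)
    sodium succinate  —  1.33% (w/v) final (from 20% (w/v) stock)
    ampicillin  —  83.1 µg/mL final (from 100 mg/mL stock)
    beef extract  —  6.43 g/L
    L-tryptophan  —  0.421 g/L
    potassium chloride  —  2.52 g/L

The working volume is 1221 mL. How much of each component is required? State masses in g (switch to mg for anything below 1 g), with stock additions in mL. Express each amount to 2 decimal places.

streptomycin 1.08 mL; tetracycline 2.61 mL; sodium succinate 81.20 mL; ampicillin 1.01 mL; beef extract 7.85 g; L-tryptophan 514.04 mg; potassium chloride 3.08 g

Scale factor relative to 1 L: 1.221.
streptomycin: C1V1 = C2V2 → 48 µg/mL × 1221 mL ÷ 54100 µg/mL = 1.08 mL
tetracycline: V = C2·V2/C1 = 14.7 µg/mL × 1221 mL ÷ 6880 µg/mL = 2.61 mL
sodium succinate: V = C2·V2/C1 = 1.33% ÷ 20% × 1221 mL = 81.20 mL
ampicillin: dilute stock: 83.1 µg/mL × 1221 mL ÷ 100000 µg/mL = 1.01 mL
beef extract: 6.43 g/L × 1.221 L = 7.85 g
L-tryptophan: 0.421 g/L × 1.221 L = 0.514041 g = 514.04 mg
potassium chloride: 2.52 g/L × 1.221 L = 3.08 g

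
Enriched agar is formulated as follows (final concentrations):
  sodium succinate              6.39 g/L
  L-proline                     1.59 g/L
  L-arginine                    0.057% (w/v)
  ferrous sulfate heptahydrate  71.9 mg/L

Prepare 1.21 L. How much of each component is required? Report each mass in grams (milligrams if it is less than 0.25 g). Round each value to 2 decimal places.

sodium succinate 7.73 g; L-proline 1.92 g; L-arginine 0.69 g; ferrous sulfate heptahydrate 87.00 mg

Scale factor relative to 1 L: 1.21.
sodium succinate: 6.39 g/L × 1.21 L = 7.73 g
L-proline: 1.59 g/L × 1.21 L = 1.92 g
L-arginine: 0.057% w/v = 0.57 g/L → 0.57 × 1.21 L = 0.69 g
ferrous sulfate heptahydrate: 71.9 mg/L × 1.21 L = 87.00 mg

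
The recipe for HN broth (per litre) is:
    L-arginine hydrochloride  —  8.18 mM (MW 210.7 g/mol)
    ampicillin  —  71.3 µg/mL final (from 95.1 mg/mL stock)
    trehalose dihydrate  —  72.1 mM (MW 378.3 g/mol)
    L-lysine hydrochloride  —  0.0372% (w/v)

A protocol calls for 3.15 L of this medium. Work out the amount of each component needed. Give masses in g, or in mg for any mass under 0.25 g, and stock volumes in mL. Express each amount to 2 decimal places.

Working volume: 3.15 L.
L-arginine hydrochloride: 8.18 mmol/L × 210.7 g/mol × 3.15 L ÷ 1000 = 5.43 g
ampicillin: V = C2·V2/C1 = 71.3 µg/mL × 3150 mL ÷ 95100 µg/mL = 2.36 mL
trehalose dihydrate: 72.1 mmol/L × 378.3 g/mol × 3.15 L ÷ 1000 = 85.92 g
L-lysine hydrochloride: 0.0372% w/v = 0.372 g/L → 0.372 × 3.15 L = 1.17 g

L-arginine hydrochloride 5.43 g; ampicillin 2.36 mL; trehalose dihydrate 85.92 g; L-lysine hydrochloride 1.17 g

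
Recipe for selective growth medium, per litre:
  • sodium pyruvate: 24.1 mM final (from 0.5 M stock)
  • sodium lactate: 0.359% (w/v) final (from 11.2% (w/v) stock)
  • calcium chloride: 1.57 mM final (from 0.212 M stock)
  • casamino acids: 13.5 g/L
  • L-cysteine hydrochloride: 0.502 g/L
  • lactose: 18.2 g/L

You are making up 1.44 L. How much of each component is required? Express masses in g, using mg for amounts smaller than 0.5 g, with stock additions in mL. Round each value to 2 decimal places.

sodium pyruvate 69.41 mL; sodium lactate 46.16 mL; calcium chloride 10.66 mL; casamino acids 19.44 g; L-cysteine hydrochloride 0.72 g; lactose 26.21 g

Scale factor relative to 1 L: 1.44.
sodium pyruvate: V = C2·V2/C1 = 24.1 mM × 1440 mL ÷ 500 mM = 69.41 mL
sodium lactate: C1V1 = C2V2 → 0.359% ÷ 11.2% × 1440 mL = 46.16 mL
calcium chloride: V = C2·V2/C1 = 1.57 mM × 1440 mL ÷ 212 mM = 10.66 mL
casamino acids: 13.5 g/L × 1.44 L = 19.44 g
L-cysteine hydrochloride: 0.502 g/L × 1.44 L = 0.72 g
lactose: 18.2 g/L × 1.44 L = 26.21 g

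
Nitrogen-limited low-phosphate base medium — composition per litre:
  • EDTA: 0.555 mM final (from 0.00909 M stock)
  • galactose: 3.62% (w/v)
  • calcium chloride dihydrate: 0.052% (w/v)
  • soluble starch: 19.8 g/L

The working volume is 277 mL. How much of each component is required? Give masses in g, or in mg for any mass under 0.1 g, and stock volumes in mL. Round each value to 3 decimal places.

EDTA 16.913 mL; galactose 10.027 g; calcium chloride dihydrate 0.144 g; soluble starch 5.485 g

Target volume = 277 mL = 0.277 L.
EDTA: C1V1 = C2V2 → 0.555 mM × 277 mL ÷ 9.09 mM = 16.913 mL
galactose: 3.62 g per 100 mL × 277 mL ÷ 100 = 10.027 g
calcium chloride dihydrate: 0.052 g per 100 mL × 277 mL ÷ 100 = 0.144 g
soluble starch: 19.8 g/L × 0.277 L = 5.485 g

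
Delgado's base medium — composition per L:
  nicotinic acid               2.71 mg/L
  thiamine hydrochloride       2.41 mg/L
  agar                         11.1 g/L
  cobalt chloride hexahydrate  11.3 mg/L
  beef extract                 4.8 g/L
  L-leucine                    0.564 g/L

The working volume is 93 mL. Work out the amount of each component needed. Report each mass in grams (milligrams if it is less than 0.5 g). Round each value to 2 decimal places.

Target volume = 93 mL = 0.093 L.
nicotinic acid: 2.71 mg/L × 0.093 L = 0.25 mg
thiamine hydrochloride: 2.41 mg/L × 0.093 L = 0.22 mg
agar: 11.1 g/L × 0.093 L = 1.03 g
cobalt chloride hexahydrate: 11.3 mg/L × 0.093 L = 1.05 mg
beef extract: 4.8 g/L × 0.093 L = 0.4464 g = 446.40 mg
L-leucine: 0.564 g/L × 0.093 L = 0.052452 g = 52.45 mg

nicotinic acid 0.25 mg; thiamine hydrochloride 0.22 mg; agar 1.03 g; cobalt chloride hexahydrate 1.05 mg; beef extract 446.40 mg; L-leucine 52.45 mg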